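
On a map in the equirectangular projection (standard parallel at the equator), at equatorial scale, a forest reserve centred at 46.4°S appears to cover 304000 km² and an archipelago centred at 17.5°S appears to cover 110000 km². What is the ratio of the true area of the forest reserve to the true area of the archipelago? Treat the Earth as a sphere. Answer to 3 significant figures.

2.00

Plate carrée has h = 1 and k = sec φ, giving areal scale sec φ; true area = (apparent area) · cos φ.
True area of forest reserve: 304000 × cos(46.4°) = 304000 × 0.6896 = 209600 km².
True area of archipelago: 110000 × cos(17.5°) = 110000 × 0.9537 = 104900 km².
Ratio = 209600 / 104900 ≈ 2.00.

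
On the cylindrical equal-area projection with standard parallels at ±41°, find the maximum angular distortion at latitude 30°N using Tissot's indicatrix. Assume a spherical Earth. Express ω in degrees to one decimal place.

A cylindrical equal-area projection with standard parallel φ₀ has meridian scale h = cos φ / cos φ₀ and parallel scale k = cos φ₀ / cos φ (so areas are preserved, h·k = 1).
At 30°: h = 1.147, k = 0.8715; principal scales a = 1.147, b = 0.8715.
sin(ω/2) = (a − b)/(a + b) = 0.2760/2.019 = 0.1367, so ω = 2 arcsin(0.1367) ≈ 15.7°.

15.7°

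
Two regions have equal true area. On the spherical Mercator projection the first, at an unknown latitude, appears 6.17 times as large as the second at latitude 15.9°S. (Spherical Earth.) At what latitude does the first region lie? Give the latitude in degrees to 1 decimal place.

67.2°

On Mercator, (apparent₁)/(apparent₂) = sec²φ₁ / sec²φ₂ when true areas are equal.
cos²φ₂ / cos²φ₁ = 6.17  ⇒  cos φ₁ = cos 15.9° / √6.17 = 0.9617/2.484 = 0.3872.
φ₁ = arccos(0.3872) ≈ 67.2°.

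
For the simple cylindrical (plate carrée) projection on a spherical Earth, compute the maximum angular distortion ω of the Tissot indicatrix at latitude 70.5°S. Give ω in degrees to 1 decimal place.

59.9°

Plate carrée maps x = Rλ, y = Rφ. The meridian scale is h = 1 and the parallel scale is k = 1/cos φ = sec φ.
At 70.5°: h = 1.000, k = 2.996; principal scales a = 2.996, b = 1.000.
sin(ω/2) = (a − b)/(a + b) = 1.996/3.996 = 0.4995, so ω = 2 arcsin(0.4995) ≈ 59.9°.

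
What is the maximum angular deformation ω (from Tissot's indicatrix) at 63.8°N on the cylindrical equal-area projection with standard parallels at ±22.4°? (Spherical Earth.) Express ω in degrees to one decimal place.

77.9°

For cylindrical equal-area with standard parallel φ₀, h = cos φ / cos φ₀ and k = cos φ₀ / cos φ, so h·k = 1.
At 63.8°: h = 0.4775, k = 2.094; principal scales a = 2.094, b = 0.4775.
sin(ω/2) = (a − b)/(a + b) = 1.617/2.572 = 0.6286, so ω = 2 arcsin(0.6286) ≈ 77.9°.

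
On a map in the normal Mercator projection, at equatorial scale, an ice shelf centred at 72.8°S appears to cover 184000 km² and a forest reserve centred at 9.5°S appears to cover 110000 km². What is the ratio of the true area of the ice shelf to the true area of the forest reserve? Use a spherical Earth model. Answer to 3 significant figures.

0.150

Mercator's areal exaggeration is sec²φ; hence true area = (apparent area) · cos²φ.
True area of ice shelf: 184000 × cos²(72.8°) = 184000 × 0.08744 = 16090 km².
True area of forest reserve: 110000 × cos²(9.5°) = 110000 × 0.9728 = 107000 km².
Ratio = 16090 / 107000 ≈ 0.150.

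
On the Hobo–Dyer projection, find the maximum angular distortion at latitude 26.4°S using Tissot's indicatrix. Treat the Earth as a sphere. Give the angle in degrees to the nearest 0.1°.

Hobo–Dyer is a cylindrical equal-area projection with standard parallels at ±37.5°. A cylindrical equal-area projection with standard parallel φ₀ has meridian scale h = cos φ / cos φ₀ and parallel scale k = cos φ₀ / cos φ (so areas are preserved, h·k = 1).
At 26.4°: h = 1.129, k = 0.8857; principal scales a = 1.129, b = 0.8857.
sin(ω/2) = (a − b)/(a + b) = 0.2433/2.015 = 0.1208, so ω = 2 arcsin(0.1208) ≈ 13.9°.

13.9°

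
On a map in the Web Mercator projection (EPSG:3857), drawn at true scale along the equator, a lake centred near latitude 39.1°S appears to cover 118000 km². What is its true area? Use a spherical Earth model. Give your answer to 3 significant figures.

71100 km²

The Mercator projection is conformal; its linear scale factor is the same in every direction and equals sec φ = 1/cos φ.
Areal scale = k² = sec²φ = 1/cos²(39.1°) = 1/0.7760² = 1.660.
True area = apparent / (areal scale) = 118000 / 1.660 ≈ 71100 km².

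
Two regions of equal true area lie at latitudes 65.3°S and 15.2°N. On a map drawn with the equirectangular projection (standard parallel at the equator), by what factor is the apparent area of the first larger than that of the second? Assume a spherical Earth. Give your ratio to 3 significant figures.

2.31

For the equirectangular projection with φ₀ = 0 (plate carrée), h = 1 along meridians and k = sec φ along parallels.
Areal scale at 65.3°: h·k = 1.000 × 2.393 = 2.393.
Areal scale at 15.2°: h·k = 1.000 × 1.036 = 1.036.
Ratio = 2.393/1.036 ≈ 2.31.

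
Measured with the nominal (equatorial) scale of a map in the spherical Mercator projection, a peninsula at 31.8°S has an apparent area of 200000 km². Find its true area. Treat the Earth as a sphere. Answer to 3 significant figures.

For Mercator, h = k = sec φ (a conformal cylindrical projection has a single point scale, 1/cos φ).
Areal scale = k² = sec²φ = 1/cos²(31.8°) = 1/0.8499² = 1.384.
True area = apparent / (areal scale) = 200000 / 1.384 ≈ 144000 km².

144000 km²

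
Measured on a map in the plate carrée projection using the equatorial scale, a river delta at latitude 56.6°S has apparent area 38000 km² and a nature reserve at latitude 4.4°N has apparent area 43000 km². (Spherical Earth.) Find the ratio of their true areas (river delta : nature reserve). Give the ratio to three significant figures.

0.488

Plate carrée has h = 1 and k = sec φ, giving areal scale sec φ; true area = (apparent area) · cos φ.
True area of river delta: 38000 × cos(56.6°) = 38000 × 0.5505 = 20920 km².
True area of nature reserve: 43000 × cos(4.4°) = 43000 × 0.9971 = 42870 km².
Ratio = 20920 / 42870 ≈ 0.488.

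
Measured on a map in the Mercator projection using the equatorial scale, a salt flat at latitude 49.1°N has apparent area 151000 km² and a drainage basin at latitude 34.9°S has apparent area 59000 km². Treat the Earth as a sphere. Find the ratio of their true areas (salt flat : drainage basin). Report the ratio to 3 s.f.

1.63

Mercator's areal exaggeration is sec²φ; hence true area = (apparent area) · cos²φ.
True area of salt flat: 151000 × cos²(49.1°) = 151000 × 0.4287 = 64730 km².
True area of drainage basin: 59000 × cos²(34.9°) = 59000 × 0.6726 = 39690 km².
Ratio = 64730 / 39690 ≈ 1.63.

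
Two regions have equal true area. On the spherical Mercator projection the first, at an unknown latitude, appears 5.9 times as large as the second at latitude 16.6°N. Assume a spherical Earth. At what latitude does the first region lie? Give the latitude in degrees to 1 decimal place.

On Mercator, (apparent₁)/(apparent₂) = sec²φ₁ / sec²φ₂ when true areas are equal.
cos²φ₂ / cos²φ₁ = 5.9  ⇒  cos φ₁ = cos 16.6° / √5.9 = 0.9583/2.429 = 0.3945.
φ₁ = arccos(0.3945) ≈ 66.8°.

66.8°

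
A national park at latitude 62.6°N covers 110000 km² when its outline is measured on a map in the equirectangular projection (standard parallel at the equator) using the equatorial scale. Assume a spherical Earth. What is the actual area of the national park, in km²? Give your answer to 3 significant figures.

Plate carrée maps x = Rλ, y = Rφ. The meridian scale is h = 1 and the parallel scale is k = 1/cos φ = sec φ.
Areal scale = h·k = 1 × sec φ; at 62.6°, h = 1.000, k = 2.173, so h·k = 2.173.
True area = apparent / (areal scale) = 110000 / 2.173 ≈ 50600 km².

50600 km²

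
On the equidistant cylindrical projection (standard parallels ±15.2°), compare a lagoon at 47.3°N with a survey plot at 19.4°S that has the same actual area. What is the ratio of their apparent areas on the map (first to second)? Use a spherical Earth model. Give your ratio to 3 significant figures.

1.39

With standard parallel φ₀ = 15.2°, the equirectangular projection gives x = Rλ cos φ₀, y = Rφ, so h = 1 and k = cos 15.2° / cos φ.
Areal scale at 47.3°: h·k = 1.000 × 1.423 = 1.423.
Areal scale at 19.4°: h·k = 1.000 × 1.023 = 1.023.
Ratio = 1.423/1.023 ≈ 1.39.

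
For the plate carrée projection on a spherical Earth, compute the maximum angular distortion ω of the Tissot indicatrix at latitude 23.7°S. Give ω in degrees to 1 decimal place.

5.0°

In the plate carrée (x = Rλ, y = Rφ), meridians are true-scale (h = 1) and parallels are stretched by k = sec φ.
At 23.7°: h = 1.000, k = 1.092; principal scales a = 1.092, b = 1.000.
sin(ω/2) = (a − b)/(a + b) = 0.09211/2.092 = 0.04403, so ω = 2 arcsin(0.04403) ≈ 5.0°.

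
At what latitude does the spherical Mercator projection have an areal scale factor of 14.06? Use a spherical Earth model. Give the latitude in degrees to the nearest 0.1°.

74.5°

Mercator areal scale is sec²φ.
sec²φ = 14.06  ⇒  cos²φ = 0.07112  ⇒  cos φ = 0.2667.
φ = arccos(0.2667) ≈ 74.5°.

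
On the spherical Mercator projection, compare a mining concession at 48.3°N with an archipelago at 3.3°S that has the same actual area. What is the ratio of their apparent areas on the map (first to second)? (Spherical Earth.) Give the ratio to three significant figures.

On Mercator, area is exaggerated by sec²φ = 1/cos²φ.
At 48.3°: sec²(48.3°) = 1/0.6652² = 2.260.
At 3.3°: sec²(3.3°) = 1/0.9983² = 1.003.
Ratio = 2.260/1.003 = cos²(3.3°)/cos²(48.3°) ≈ 2.25.

2.25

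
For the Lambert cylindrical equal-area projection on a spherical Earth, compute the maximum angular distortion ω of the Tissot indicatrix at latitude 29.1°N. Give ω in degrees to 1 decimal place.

15.4°

The Lambert cylindrical equal-area projection is the cylindrical equal-area projection with its standard parallel at the equator (φ₀ = 0). Cylindrical equal-area (φ₀ = 0°): h = cos φ / cos 0° along meridians, k = cos 0° / cos φ along parallels; h·k = 1.
At 29.1°: h = 0.8738, k = 1.144; principal scales a = 1.144, b = 0.8738.
sin(ω/2) = (a − b)/(a + b) = 0.2707/2.018 = 0.1341, so ω = 2 arcsin(0.1341) ≈ 15.4°.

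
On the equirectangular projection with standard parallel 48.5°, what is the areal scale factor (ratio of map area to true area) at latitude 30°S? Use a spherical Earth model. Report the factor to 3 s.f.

0.765

With standard parallel φ₀ = 48.5°, the equirectangular projection gives x = Rλ cos φ₀, y = Rφ, so h = 1 and k = cos 48.5° / cos φ.
Areal scale = h·k = 1 × cos φ₀ / cos φ; at 30°, h = 1.000, k = 0.7651, so h·k = 0.7651.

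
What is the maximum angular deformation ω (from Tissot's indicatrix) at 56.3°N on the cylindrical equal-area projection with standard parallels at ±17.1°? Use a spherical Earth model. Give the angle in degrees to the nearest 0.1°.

59.5°

Cylindrical equal-area (φ₀ = 17.1°): h = cos φ / cos 17.1° along meridians, k = cos 17.1° / cos φ along parallels; h·k = 1.
At 56.3°: h = 0.5805, k = 1.723; principal scales a = 1.723, b = 0.5805.
sin(ω/2) = (a − b)/(a + b) = 1.142/2.303 = 0.4959, so ω = 2 arcsin(0.4959) ≈ 59.5°.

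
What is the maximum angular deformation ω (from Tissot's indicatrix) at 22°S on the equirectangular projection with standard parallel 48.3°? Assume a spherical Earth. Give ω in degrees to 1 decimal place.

With standard parallel φ₀ = 48.3°, the equirectangular projection gives x = Rλ cos φ₀, y = Rφ, so h = 1 and k = cos 48.3° / cos φ.
At 22°: h = 1.000, k = 0.7175; principal scales a = 1.000, b = 0.7175.
sin(ω/2) = (a − b)/(a + b) = 0.2825/1.717 = 0.1645, so ω = 2 arcsin(0.1645) ≈ 18.9°.

18.9°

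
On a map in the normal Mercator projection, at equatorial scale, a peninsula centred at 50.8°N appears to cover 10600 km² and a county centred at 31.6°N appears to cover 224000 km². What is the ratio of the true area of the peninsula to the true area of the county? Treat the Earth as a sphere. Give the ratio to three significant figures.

0.0261

Since Mercator area scale is 1/cos²φ, the true area equals the apparent area multiplied by cos²φ.
True area of peninsula: 10600 × cos²(50.8°) = 10600 × 0.3995 = 4234 km².
True area of county: 224000 × cos²(31.6°) = 224000 × 0.7254 = 162500 km².
Ratio = 4234 / 162500 ≈ 0.0261.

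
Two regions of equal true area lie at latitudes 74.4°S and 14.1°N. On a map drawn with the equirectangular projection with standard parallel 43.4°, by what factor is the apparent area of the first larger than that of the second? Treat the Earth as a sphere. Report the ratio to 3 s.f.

3.61

With standard parallel φ₀ = 43.4°, the equirectangular projection gives x = Rλ cos φ₀, y = Rφ, so h = 1 and k = cos 43.4° / cos φ.
Areal scale at 74.4°: h·k = 1.000 × 2.702 = 2.702.
Areal scale at 14.1°: h·k = 1.000 × 0.7491 = 0.7491.
Ratio = 2.702/0.7491 ≈ 3.61.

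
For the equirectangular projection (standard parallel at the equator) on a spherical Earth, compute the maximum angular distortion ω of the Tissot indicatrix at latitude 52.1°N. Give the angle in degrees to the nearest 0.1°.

For the equirectangular projection with φ₀ = 0 (plate carrée), h = 1 along meridians and k = sec φ along parallels.
At 52.1°: h = 1.000, k = 1.628; principal scales a = 1.628, b = 1.000.
sin(ω/2) = (a − b)/(a + b) = 0.6279/2.628 = 0.2389, so ω = 2 arcsin(0.2389) ≈ 27.6°.

27.6°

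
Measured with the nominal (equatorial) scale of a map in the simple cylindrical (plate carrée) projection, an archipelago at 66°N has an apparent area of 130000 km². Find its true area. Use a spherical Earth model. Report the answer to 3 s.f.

52900 km²

For the equirectangular projection with φ₀ = 0 (plate carrée), h = 1 along meridians and k = sec φ along parallels.
Areal scale = h·k = 1 × sec φ; at 66°, h = 1.000, k = 2.459, so h·k = 2.459.
True area = apparent / (areal scale) = 130000 / 2.459 ≈ 52900 km².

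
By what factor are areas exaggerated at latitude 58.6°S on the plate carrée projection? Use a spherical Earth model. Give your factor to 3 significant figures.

In the plate carrée (x = Rλ, y = Rφ), meridians are true-scale (h = 1) and parallels are stretched by k = sec φ.
Areal scale = h·k = 1 × sec φ; at 58.6°, h = 1.000, k = 1.919, so h·k = 1.919.

1.92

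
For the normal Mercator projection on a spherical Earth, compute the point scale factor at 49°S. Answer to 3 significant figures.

1.52

The Mercator projection is conformal; its linear scale factor is the same in every direction and equals sec φ = 1/cos φ.
k = 1/cos 49° = 1/0.6561 = 1.524.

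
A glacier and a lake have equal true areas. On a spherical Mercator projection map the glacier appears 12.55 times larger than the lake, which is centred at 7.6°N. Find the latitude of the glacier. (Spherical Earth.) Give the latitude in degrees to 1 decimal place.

Mercator areal scale is sec²φ, so apparent-area ratio = sec²φ₁ / sec²φ₂ = cos²φ₂ / cos²φ₁.
cos²φ₂ / cos²φ₁ = 12.55  ⇒  cos φ₁ = cos 7.6° / √12.55 = 0.9912/3.543 = 0.2798.
φ₁ = arccos(0.2798) ≈ 73.8°.

73.8°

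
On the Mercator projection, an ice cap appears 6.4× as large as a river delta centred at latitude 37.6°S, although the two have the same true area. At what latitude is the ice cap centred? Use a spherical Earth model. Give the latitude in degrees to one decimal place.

71.7°

On Mercator, (apparent₁)/(apparent₂) = sec²φ₁ / sec²φ₂ when true areas are equal.
cos²φ₂ / cos²φ₁ = 6.4  ⇒  cos φ₁ = cos 37.6° / √6.4 = 0.7923/2.530 = 0.3132.
φ₁ = arccos(0.3132) ≈ 71.7°.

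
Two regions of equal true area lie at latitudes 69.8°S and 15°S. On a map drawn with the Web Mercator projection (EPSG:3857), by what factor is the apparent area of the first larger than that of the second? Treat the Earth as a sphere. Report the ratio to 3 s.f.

7.83

On Mercator, area is exaggerated by sec²φ = 1/cos²φ.
At 69.8°: sec²(69.8°) = 1/0.3453² = 8.387.
At 15°: sec²(15°) = 1/0.9659² = 1.072.
Ratio = 8.387/1.072 = cos²(15°)/cos²(69.8°) ≈ 7.83.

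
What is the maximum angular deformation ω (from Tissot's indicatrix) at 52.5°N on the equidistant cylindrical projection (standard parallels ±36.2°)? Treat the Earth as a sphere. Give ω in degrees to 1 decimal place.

With standard parallel φ₀ = 36.2°, the equirectangular projection gives x = Rλ cos φ₀, y = Rφ, so h = 1 and k = cos 36.2° / cos φ.
At 52.5°: h = 1.000, k = 1.326; principal scales a = 1.326, b = 1.000.
sin(ω/2) = (a − b)/(a + b) = 0.3256/2.326 = 0.1400, so ω = 2 arcsin(0.1400) ≈ 16.1°.

16.1°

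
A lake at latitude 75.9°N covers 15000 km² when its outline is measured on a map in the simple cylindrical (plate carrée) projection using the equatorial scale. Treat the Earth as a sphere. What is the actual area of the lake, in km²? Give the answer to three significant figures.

3650 km²

In the plate carrée (x = Rλ, y = Rφ), meridians are true-scale (h = 1) and parallels are stretched by k = sec φ.
Areal scale = h·k = 1 × sec φ; at 75.9°, h = 1.000, k = 4.105, so h·k = 4.105.
True area = apparent / (areal scale) = 15000 / 4.105 ≈ 3650 km².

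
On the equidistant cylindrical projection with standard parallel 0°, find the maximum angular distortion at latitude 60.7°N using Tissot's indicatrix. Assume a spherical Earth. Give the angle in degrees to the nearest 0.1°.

40.1°

Plate carrée maps x = Rλ, y = Rφ. The meridian scale is h = 1 and the parallel scale is k = 1/cos φ = sec φ.
At 60.7°: h = 1.000, k = 2.043; principal scales a = 2.043, b = 1.000.
sin(ω/2) = (a − b)/(a + b) = 1.043/3.043 = 0.3428, so ω = 2 arcsin(0.3428) ≈ 40.1°.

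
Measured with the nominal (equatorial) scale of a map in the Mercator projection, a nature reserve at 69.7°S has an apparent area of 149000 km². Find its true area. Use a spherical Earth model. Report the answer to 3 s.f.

Mercator is conformal, so the point scale is isotropic: h = k = sec φ = 1/cos φ.
Areal scale = k² = sec²φ = 1/cos²(69.7°) = 1/0.3469² = 8.308.
True area = apparent / (areal scale) = 149000 / 8.308 ≈ 17900 km².

17900 km²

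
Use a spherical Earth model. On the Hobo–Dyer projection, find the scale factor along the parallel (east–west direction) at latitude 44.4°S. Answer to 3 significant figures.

Hobo–Dyer is a cylindrical equal-area projection with standard parallels at ±37.5°. For cylindrical equal-area with standard parallel φ₀, h = cos φ / cos φ₀ and k = cos φ₀ / cos φ, so h·k = 1.
k = cos 37.5° / cos 44.4° = 0.7934/0.7145 = 1.110.

1.11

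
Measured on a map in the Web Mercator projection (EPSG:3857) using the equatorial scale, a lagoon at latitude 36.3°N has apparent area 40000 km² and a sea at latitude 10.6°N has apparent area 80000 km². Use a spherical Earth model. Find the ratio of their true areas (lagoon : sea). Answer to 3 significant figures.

0.336

Since Mercator area scale is 1/cos²φ, the true area equals the apparent area multiplied by cos²φ.
True area of lagoon: 40000 × cos²(36.3°) = 40000 × 0.6495 = 25980 km².
True area of sea: 80000 × cos²(10.6°) = 80000 × 0.9662 = 77290 km².
Ratio = 25980 / 77290 ≈ 0.336.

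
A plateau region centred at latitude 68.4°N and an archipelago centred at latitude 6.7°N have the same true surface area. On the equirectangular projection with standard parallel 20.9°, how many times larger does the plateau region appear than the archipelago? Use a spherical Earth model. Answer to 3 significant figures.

With standard parallel φ₀ = 20.9°, the equirectangular projection gives x = Rλ cos φ₀, y = Rφ, so h = 1 and k = cos 20.9° / cos φ.
Areal scale at 68.4°: h·k = 1.000 × 2.538 = 2.538.
Areal scale at 6.7°: h·k = 1.000 × 0.9406 = 0.9406.
Ratio = 2.538/0.9406 ≈ 2.70.

2.70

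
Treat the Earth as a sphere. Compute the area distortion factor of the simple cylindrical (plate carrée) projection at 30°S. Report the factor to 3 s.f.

1.15

For the equirectangular projection with φ₀ = 0 (plate carrée), h = 1 along meridians and k = sec φ along parallels.
Areal scale = h·k = 1 × sec φ; at 30°, h = 1.000, k = 1.155, so h·k = 1.155.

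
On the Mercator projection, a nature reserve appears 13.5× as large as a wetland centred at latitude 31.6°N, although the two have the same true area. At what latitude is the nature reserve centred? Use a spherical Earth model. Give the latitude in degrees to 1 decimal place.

For equal true areas on Mercator, apparent areas scale as sec²φ, so the ratio is cos²φ₂ / cos²φ₁.
cos²φ₂ / cos²φ₁ = 13.5  ⇒  cos φ₁ = cos 31.6° / √13.5 = 0.8517/3.674 = 0.2318.
φ₁ = arccos(0.2318) ≈ 76.6°.

76.6°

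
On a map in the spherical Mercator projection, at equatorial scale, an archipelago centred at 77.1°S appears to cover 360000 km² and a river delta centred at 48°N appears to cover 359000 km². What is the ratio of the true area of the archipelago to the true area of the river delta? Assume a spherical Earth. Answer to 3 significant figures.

0.112

On Mercator the areal scale is sec²φ, so true area = apparent × cos²φ.
True area of archipelago: 360000 × cos²(77.1°) = 360000 × 0.04984 = 17940 km².
True area of river delta: 359000 × cos²(48°) = 359000 × 0.4477 = 160700 km².
Ratio = 17940 / 160700 ≈ 0.112.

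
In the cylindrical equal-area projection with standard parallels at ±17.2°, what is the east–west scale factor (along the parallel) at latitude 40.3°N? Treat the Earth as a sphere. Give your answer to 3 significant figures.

1.25

Cylindrical equal-area (φ₀ = 17.2°): h = cos φ / cos 17.2° along meridians, k = cos 17.2° / cos φ along parallels; h·k = 1.
k = cos 17.2° / cos 40.3° = 0.9553/0.7627 = 1.253.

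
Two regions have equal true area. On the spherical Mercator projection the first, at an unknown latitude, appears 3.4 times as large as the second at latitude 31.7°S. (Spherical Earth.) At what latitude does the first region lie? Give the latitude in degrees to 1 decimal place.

On Mercator, (apparent₁)/(apparent₂) = sec²φ₁ / sec²φ₂ when true areas are equal.
cos²φ₂ / cos²φ₁ = 3.4  ⇒  cos φ₁ = cos 31.7° / √3.4 = 0.8508/1.844 = 0.4614.
φ₁ = arccos(0.4614) ≈ 62.5°.

62.5°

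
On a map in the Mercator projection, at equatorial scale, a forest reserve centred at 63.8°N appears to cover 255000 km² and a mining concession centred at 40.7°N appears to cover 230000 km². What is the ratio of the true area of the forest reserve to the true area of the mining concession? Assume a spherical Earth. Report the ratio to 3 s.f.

0.376

Since Mercator area scale is 1/cos²φ, the true area equals the apparent area multiplied by cos²φ.
True area of forest reserve: 255000 × cos²(63.8°) = 255000 × 0.1949 = 49710 km².
True area of mining concession: 230000 × cos²(40.7°) = 230000 × 0.5748 = 132200 km².
Ratio = 49710 / 132200 ≈ 0.376.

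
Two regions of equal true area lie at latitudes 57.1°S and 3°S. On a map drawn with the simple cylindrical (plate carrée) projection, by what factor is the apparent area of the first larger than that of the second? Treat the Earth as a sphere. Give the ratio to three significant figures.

1.84

Plate carrée maps x = Rλ, y = Rφ. The meridian scale is h = 1 and the parallel scale is k = 1/cos φ = sec φ.
Areal scale at 57.1°: h·k = 1.000 × 1.841 = 1.841.
Areal scale at 3°: h·k = 1.000 × 1.001 = 1.001.
Ratio = 1.841/1.001 ≈ 1.84.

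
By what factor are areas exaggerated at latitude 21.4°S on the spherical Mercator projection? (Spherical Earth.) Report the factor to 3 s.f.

For Mercator, h = k = sec φ (a conformal cylindrical projection has a single point scale, 1/cos φ).
Areal scale = k² = sec²φ = 1/cos²(21.4°) = 1/0.9311² = 1.154.

1.15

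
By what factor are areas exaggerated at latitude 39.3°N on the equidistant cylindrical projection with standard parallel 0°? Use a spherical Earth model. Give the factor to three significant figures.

For the equirectangular projection with φ₀ = 0 (plate carrée), h = 1 along meridians and k = sec φ along parallels.
Areal scale = h·k = 1 × sec φ; at 39.3°, h = 1.000, k = 1.292, so h·k = 1.292.

1.29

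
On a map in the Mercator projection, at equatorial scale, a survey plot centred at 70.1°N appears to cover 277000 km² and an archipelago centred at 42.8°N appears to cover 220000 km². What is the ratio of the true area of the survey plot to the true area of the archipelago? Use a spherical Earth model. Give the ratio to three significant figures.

Mercator's areal exaggeration is sec²φ; hence true area = (apparent area) · cos²φ.
True area of survey plot: 277000 × cos²(70.1°) = 277000 × 0.1159 = 32090 km².
True area of archipelago: 220000 × cos²(42.8°) = 220000 × 0.5384 = 118400 km².
Ratio = 32090 / 118400 ≈ 0.271.

0.271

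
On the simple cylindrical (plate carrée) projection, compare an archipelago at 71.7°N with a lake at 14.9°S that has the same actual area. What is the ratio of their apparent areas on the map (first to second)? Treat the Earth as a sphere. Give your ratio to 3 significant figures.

In the plate carrée (x = Rλ, y = Rφ), meridians are true-scale (h = 1) and parallels are stretched by k = sec φ.
Areal scale at 71.7°: h·k = 1.000 × 3.185 = 3.185.
Areal scale at 14.9°: h·k = 1.000 × 1.035 = 1.035.
Ratio = 3.185/1.035 ≈ 3.08.

3.08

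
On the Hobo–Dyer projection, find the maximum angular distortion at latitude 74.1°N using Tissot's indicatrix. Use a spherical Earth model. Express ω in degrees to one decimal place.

103.8°

The Hobo–Dyer projection is cylindrical equal-area with φ₀ = 37.5°. Cylindrical equal-area (φ₀ = 37.5°): h = cos φ / cos 37.5° along meridians, k = cos 37.5° / cos φ along parallels; h·k = 1.
At 74.1°: h = 0.3453, k = 2.896; principal scales a = 2.896, b = 0.3453.
sin(ω/2) = (a − b)/(a + b) = 2.551/3.241 = 0.7869, so ω = 2 arcsin(0.7869) ≈ 103.8°.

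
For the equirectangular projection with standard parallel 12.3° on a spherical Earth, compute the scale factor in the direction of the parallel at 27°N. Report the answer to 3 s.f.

The equidistant cylindrical projection with φ₀ = 12.3° has h = 1 (meridians true) and k = cos φ₀ / cos φ along parallels.
k = cos 12.3° / cos 27° = 0.9770/0.8910 = 1.097.

1.10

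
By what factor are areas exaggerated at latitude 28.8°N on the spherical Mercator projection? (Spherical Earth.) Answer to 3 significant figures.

Mercator is conformal, so the point scale is isotropic: h = k = sec φ = 1/cos φ.
Areal scale = k² = sec²φ = 1/cos²(28.8°) = 1/0.8763² = 1.302.

1.30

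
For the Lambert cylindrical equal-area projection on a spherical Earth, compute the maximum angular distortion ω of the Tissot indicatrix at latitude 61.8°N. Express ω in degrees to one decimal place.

The Lambert cylindrical equal-area projection is the cylindrical equal-area projection with its standard parallel at the equator (φ₀ = 0). Cylindrical equal-area (φ₀ = 0°): h = cos φ / cos 0° along meridians, k = cos 0° / cos φ along parallels; h·k = 1.
At 61.8°: h = 0.4726, k = 2.116; principal scales a = 2.116, b = 0.4726.
sin(ω/2) = (a − b)/(a + b) = 1.644/2.589 = 0.6349, so ω = 2 arcsin(0.6349) ≈ 78.8°.

78.8°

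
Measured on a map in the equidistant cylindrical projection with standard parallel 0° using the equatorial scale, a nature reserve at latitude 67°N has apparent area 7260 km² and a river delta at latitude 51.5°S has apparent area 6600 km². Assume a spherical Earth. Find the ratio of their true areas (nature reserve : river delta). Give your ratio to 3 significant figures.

Plate carrée has h = 1 and k = sec φ, giving areal scale sec φ; true area = (apparent area) · cos φ.
True area of nature reserve: 7260 × cos(67°) = 7260 × 0.3907 = 2837 km².
True area of river delta: 6600 × cos(51.5°) = 6600 × 0.6225 = 4109 km².
Ratio = 2837 / 4109 ≈ 0.690.

0.690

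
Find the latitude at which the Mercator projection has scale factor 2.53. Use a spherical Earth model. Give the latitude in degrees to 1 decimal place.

66.7°

Mercator scale is k = sec φ = 1/cos φ.
1/cos φ = 2.53  ⇒  cos φ = 0.3953  ⇒  φ = arccos(0.3953) ≈ 66.7°.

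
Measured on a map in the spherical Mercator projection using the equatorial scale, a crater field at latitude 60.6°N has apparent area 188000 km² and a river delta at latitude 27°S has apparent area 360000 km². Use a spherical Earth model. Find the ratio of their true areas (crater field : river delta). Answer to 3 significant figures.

On Mercator the areal scale is sec²φ, so true area = apparent × cos²φ.
True area of crater field: 188000 × cos²(60.6°) = 188000 × 0.2410 = 45310 km².
True area of river delta: 360000 × cos²(27°) = 360000 × 0.7939 = 285800 km².
Ratio = 45310 / 285800 ≈ 0.159.

0.159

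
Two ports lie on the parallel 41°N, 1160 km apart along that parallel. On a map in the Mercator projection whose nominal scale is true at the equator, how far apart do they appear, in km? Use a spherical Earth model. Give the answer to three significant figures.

For Mercator, h = k = sec φ (a conformal cylindrical projection has a single point scale, 1/cos φ).
Along the parallel, k = sec 41° = 1/0.7547 = 1.325.
Map distance = 1160 × 1.325 ≈ 1540 km.

1540 km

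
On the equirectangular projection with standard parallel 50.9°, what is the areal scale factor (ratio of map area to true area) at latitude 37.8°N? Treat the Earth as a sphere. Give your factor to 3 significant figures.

0.798

With standard parallel φ₀ = 50.9°, the equirectangular projection gives x = Rλ cos φ₀, y = Rφ, so h = 1 and k = cos 50.9° / cos φ.
Areal scale = h·k = 1 × cos φ₀ / cos φ; at 37.8°, h = 1.000, k = 0.7982, so h·k = 0.7982.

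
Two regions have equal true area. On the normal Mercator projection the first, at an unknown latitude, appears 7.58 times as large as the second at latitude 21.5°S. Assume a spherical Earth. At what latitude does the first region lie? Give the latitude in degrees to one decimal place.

For equal true areas on Mercator, apparent areas scale as sec²φ, so the ratio is cos²φ₂ / cos²φ₁.
cos²φ₂ / cos²φ₁ = 7.58  ⇒  cos φ₁ = cos 21.5° / √7.58 = 0.9304/2.753 = 0.3379.
φ₁ = arccos(0.3379) ≈ 70.2°.

70.2°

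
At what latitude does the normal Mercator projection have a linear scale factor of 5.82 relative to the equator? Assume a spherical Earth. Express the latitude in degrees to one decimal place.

80.1°

Mercator scale is k = sec φ = 1/cos φ.
1/cos φ = 5.82  ⇒  cos φ = 0.1718  ⇒  φ = arccos(0.1718) ≈ 80.1°.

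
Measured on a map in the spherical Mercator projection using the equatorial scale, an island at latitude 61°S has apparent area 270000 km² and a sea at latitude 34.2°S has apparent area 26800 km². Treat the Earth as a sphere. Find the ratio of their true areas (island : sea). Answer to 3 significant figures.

Since Mercator area scale is 1/cos²φ, the true area equals the apparent area multiplied by cos²φ.
True area of island: 270000 × cos²(61°) = 270000 × 0.2350 = 63460 km².
True area of sea: 26800 × cos²(34.2°) = 26800 × 0.6841 = 18330 km².
Ratio = 63460 / 18330 ≈ 3.46.

3.46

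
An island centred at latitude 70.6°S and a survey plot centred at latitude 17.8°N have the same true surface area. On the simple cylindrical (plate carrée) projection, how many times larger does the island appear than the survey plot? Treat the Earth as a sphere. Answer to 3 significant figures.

2.87

For the equirectangular projection with φ₀ = 0 (plate carrée), h = 1 along meridians and k = sec φ along parallels.
Areal scale at 70.6°: h·k = 1.000 × 3.011 = 3.011.
Areal scale at 17.8°: h·k = 1.000 × 1.050 = 1.050.
Ratio = 3.011/1.050 ≈ 2.87.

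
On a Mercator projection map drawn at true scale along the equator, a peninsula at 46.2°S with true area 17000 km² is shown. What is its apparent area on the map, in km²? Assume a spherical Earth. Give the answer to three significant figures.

Mercator is conformal, so the point scale is isotropic: h = k = sec φ = 1/cos φ.
Areal scale = k² = sec²φ = 1/cos²(46.2°) = 1/0.6921² = 2.087.
Apparent area = 17000 × 2.087 ≈ 35500 km².

35500 km²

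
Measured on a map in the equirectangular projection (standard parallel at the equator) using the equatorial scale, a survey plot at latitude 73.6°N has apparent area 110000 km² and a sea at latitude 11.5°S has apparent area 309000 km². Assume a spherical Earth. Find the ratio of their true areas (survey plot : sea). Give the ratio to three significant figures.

Plate carrée has h = 1 and k = sec φ, giving areal scale sec φ; true area = (apparent area) · cos φ.
True area of survey plot: 110000 × cos(73.6°) = 110000 × 0.2823 = 31060 km².
True area of sea: 309000 × cos(11.5°) = 309000 × 0.9799 = 302800 km².
Ratio = 31060 / 302800 ≈ 0.103.

0.103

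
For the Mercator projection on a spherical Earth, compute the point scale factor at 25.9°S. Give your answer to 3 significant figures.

1.11

The Mercator projection is conformal; its linear scale factor is the same in every direction and equals sec φ = 1/cos φ.
k = 1/cos 25.9° = 1/0.8996 = 1.112.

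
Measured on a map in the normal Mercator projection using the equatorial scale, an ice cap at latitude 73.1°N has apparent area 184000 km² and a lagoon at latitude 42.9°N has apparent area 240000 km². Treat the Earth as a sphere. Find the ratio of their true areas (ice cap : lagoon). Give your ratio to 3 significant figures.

On Mercator the areal scale is sec²φ, so true area = apparent × cos²φ.
True area of ice cap: 184000 × cos²(73.1°) = 184000 × 0.08451 = 15550 km².
True area of lagoon: 240000 × cos²(42.9°) = 240000 × 0.5366 = 128800 km².
Ratio = 15550 / 128800 ≈ 0.121.

0.121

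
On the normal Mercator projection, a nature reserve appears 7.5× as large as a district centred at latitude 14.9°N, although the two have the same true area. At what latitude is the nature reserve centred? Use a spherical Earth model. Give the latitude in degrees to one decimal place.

Mercator areal scale is sec²φ, so apparent-area ratio = sec²φ₁ / sec²φ₂ = cos²φ₂ / cos²φ₁.
cos²φ₂ / cos²φ₁ = 7.5  ⇒  cos φ₁ = cos 14.9° / √7.5 = 0.9664/2.739 = 0.3529.
φ₁ = arccos(0.3529) ≈ 69.3°.

69.3°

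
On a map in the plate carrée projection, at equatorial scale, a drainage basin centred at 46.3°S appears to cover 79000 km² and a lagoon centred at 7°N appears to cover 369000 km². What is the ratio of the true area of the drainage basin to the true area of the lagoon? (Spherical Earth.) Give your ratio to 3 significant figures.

On the plate carrée, areal scale = h·k = 1 × sec φ, so true area = apparent × cos φ.
True area of drainage basin: 79000 × cos(46.3°) = 79000 × 0.6909 = 54580 km².
True area of lagoon: 369000 × cos(7°) = 369000 × 0.9925 = 366200 km².
Ratio = 54580 / 366200 ≈ 0.149.

0.149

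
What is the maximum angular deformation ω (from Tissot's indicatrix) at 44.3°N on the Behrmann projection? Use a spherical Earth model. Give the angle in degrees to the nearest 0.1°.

21.7°

The Behrmann projection is cylindrical equal-area with φ₀ = 30°. Cylindrical equal-area (φ₀ = 30°): h = cos φ / cos 30° along meridians, k = cos 30° / cos φ along parallels; h·k = 1.
At 44.3°: h = 0.8264, k = 1.210; principal scales a = 1.210, b = 0.8264.
sin(ω/2) = (a − b)/(a + b) = 0.3836/2.036 = 0.1884, so ω = 2 arcsin(0.1884) ≈ 21.7°.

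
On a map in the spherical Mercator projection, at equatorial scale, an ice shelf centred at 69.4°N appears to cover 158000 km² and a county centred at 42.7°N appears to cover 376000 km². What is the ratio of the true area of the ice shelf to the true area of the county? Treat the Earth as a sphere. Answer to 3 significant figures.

On Mercator the areal scale is sec²φ, so true area = apparent × cos²φ.
True area of ice shelf: 158000 × cos²(69.4°) = 158000 × 0.1238 = 19560 km².
True area of county: 376000 × cos²(42.7°) = 376000 × 0.5401 = 203100 km².
Ratio = 19560 / 203100 ≈ 0.0963.

0.0963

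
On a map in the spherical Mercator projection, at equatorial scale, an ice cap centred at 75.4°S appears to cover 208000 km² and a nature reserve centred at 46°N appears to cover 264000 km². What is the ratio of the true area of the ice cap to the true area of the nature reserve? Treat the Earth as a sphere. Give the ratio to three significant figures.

0.104

Since Mercator area scale is 1/cos²φ, the true area equals the apparent area multiplied by cos²φ.
True area of ice cap: 208000 × cos²(75.4°) = 208000 × 0.06354 = 13220 km².
True area of nature reserve: 264000 × cos²(46°) = 264000 × 0.4826 = 127400 km².
Ratio = 13220 / 127400 ≈ 0.104.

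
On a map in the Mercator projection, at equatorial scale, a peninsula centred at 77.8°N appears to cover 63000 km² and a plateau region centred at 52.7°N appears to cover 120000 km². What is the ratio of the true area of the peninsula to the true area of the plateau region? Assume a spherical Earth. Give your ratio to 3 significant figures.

Mercator's areal exaggeration is sec²φ; hence true area = (apparent area) · cos²φ.
True area of peninsula: 63000 × cos²(77.8°) = 63000 × 0.04466 = 2813 km².
True area of plateau region: 120000 × cos²(52.7°) = 120000 × 0.3672 = 44070 km².
Ratio = 2813 / 44070 ≈ 0.0638.

0.0638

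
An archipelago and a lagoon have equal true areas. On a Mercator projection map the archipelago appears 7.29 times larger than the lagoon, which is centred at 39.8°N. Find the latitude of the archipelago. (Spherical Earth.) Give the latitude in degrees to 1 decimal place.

For equal true areas on Mercator, apparent areas scale as sec²φ, so the ratio is cos²φ₂ / cos²φ₁.
cos²φ₂ / cos²φ₁ = 7.29  ⇒  cos φ₁ = cos 39.8° / √7.29 = 0.7683/2.700 = 0.2845.
φ₁ = arccos(0.2845) ≈ 73.5°.

73.5°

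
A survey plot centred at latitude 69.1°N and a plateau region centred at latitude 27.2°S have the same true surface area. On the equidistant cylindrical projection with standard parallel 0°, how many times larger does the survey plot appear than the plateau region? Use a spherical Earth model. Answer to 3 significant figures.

2.49

In the plate carrée (x = Rλ, y = Rφ), meridians are true-scale (h = 1) and parallels are stretched by k = sec φ.
Areal scale at 69.1°: h·k = 1.000 × 2.803 = 2.803.
Areal scale at 27.2°: h·k = 1.000 × 1.124 = 1.124.
Ratio = 2.803/1.124 ≈ 2.49.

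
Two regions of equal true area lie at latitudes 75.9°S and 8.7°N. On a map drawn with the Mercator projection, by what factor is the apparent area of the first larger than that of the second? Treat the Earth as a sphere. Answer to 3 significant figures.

Mercator is conformal with k = sec φ, so areal scale = k² = sec²φ.
At 75.9°: sec²(75.9°) = 1/0.2436² = 16.85.
At 8.7°: sec²(8.7°) = 1/0.9885² = 1.023.
Ratio = 16.85/1.023 = cos²(8.7°)/cos²(75.9°) ≈ 16.5.

16.5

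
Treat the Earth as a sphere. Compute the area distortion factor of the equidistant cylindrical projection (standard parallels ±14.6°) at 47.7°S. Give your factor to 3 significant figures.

The equidistant cylindrical projection with φ₀ = 14.6° has h = 1 (meridians true) and k = cos φ₀ / cos φ along parallels.
Areal scale = h·k = 1 × cos φ₀ / cos φ; at 47.7°, h = 1.000, k = 1.438, so h·k = 1.438.

1.44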